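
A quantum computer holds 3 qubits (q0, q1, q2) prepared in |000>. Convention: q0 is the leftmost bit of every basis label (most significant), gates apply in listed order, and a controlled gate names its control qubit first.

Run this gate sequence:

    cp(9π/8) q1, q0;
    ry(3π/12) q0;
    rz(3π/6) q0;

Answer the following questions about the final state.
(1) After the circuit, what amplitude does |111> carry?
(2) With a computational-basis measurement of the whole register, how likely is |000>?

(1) The amplitude on |111> is 0.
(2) The probability of measuring |000> is sqrt(2)/4 + 1/2.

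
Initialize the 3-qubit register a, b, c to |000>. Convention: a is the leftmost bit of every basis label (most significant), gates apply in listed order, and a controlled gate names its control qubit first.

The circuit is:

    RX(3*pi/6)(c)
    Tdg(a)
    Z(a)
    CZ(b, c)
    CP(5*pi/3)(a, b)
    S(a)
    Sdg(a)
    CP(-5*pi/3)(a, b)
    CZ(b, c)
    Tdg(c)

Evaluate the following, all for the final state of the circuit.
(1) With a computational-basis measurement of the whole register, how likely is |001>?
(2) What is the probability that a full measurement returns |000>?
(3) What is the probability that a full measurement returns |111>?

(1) Outcome |001> occurs with probability 1/2. Key observation: the block from step 4 through step 9 cancels to the identity and can be dropped.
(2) A full measurement returns |000> with probability 1/2.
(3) The probability of measuring |111> is 0.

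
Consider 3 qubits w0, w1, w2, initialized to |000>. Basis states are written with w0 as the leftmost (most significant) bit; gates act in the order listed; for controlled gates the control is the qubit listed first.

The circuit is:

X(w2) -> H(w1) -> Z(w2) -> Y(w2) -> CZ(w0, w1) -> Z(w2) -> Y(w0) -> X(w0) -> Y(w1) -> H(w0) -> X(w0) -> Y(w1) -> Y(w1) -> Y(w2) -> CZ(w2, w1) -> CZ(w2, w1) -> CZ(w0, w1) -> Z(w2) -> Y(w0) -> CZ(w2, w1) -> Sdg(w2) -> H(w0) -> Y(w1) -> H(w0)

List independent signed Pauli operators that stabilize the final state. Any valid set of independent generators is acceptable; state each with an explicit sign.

One valid set of independent stabilizer generators is +XZI, +ZXI, -IIZ (any independent generating set of the same group is equally correct).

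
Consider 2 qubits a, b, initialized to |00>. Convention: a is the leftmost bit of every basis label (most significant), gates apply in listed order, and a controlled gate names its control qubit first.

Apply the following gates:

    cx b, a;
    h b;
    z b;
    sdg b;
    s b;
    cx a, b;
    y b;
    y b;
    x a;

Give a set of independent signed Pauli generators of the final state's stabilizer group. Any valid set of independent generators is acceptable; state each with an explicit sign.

One valid set of independent stabilizer generators is -IX, -ZI (any independent generating set of the same group is equally correct).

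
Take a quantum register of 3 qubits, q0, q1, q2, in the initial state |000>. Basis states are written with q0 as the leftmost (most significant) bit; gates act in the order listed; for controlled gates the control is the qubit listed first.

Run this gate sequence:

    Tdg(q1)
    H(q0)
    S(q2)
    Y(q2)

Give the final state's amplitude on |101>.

The amplitude on |101> is sqrt(2)*I/2.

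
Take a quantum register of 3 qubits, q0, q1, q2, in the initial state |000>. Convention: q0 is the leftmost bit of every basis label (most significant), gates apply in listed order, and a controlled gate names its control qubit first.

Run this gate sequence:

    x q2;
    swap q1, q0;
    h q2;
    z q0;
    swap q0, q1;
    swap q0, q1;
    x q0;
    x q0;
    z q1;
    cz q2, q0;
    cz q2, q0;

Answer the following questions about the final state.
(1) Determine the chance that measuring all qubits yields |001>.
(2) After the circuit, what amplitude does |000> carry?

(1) A full measurement returns |001> with probability 1/2.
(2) |000> carries amplitude sqrt(2)/2 in the final state.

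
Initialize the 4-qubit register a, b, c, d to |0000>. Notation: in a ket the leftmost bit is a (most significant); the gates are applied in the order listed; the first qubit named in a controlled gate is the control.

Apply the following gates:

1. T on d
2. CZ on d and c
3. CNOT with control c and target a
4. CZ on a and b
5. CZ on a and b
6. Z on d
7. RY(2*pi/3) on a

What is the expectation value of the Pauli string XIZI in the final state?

The expectation value of XIZI is sqrt(3)/2. Key observation: steps 4-5 multiply out to the identity, so the circuit reduces to the remaining gates.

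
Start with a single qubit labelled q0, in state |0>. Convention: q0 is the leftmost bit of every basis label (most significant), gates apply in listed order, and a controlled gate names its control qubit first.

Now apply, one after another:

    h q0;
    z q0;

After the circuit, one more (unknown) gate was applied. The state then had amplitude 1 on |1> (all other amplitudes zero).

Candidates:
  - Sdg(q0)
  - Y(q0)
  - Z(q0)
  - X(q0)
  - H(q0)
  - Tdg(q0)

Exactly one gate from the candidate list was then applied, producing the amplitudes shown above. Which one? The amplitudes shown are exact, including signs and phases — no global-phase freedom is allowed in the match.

The applied gate was H(q0).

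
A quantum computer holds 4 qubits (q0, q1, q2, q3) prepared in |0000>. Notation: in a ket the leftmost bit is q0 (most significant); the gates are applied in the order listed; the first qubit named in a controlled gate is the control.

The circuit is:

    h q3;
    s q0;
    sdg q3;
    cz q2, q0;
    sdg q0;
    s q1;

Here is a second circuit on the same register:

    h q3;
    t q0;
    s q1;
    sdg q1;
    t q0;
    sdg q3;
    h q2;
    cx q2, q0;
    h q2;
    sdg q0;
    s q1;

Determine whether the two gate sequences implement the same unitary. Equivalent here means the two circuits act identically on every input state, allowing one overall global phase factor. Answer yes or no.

No — the two circuits implement different unitaries, even allowing a global phase.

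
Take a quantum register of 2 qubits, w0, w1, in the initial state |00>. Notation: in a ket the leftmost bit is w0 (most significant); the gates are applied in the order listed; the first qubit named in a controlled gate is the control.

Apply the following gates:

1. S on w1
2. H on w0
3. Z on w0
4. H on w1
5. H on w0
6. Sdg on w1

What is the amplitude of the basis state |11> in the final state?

The final state's coefficient on |11> equals -sqrt(2)*I/2.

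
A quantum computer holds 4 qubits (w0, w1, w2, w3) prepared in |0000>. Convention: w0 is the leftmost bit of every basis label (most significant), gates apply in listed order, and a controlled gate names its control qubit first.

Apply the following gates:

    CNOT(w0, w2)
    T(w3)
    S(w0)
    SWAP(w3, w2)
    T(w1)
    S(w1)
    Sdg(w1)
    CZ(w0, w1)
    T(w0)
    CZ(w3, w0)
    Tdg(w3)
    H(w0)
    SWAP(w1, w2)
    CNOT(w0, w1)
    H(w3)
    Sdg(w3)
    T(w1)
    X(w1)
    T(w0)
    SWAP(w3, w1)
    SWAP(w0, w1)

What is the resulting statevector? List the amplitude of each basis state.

After the circuit, the state carries amplitude 1/2 on |0001>, I/2 on |0100>, -I/2 on |1001>, 1/2 on |1100>, and 0 on every other basis state. Key observation: the block from step 6 through step 7 cancels to the identity and can be dropped.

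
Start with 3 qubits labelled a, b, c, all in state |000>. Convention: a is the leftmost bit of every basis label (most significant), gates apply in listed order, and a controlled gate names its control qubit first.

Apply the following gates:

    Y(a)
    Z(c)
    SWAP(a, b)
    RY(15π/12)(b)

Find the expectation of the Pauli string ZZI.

The observable ZZI averages to sqrt(2)/2.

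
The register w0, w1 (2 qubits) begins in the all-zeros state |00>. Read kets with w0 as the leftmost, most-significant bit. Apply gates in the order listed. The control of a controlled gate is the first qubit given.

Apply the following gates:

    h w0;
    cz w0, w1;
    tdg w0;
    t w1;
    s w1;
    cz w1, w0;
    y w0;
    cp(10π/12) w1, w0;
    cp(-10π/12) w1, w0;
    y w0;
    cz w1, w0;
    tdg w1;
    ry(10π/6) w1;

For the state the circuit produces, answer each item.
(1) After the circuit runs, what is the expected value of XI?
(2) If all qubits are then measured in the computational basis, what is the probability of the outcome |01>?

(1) The expectation value of XI is sqrt(2)/2. Key observation: steps 6-11 multiply out to the identity, so the circuit reduces to the remaining gates.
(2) Outcome |01> occurs with probability 1/8.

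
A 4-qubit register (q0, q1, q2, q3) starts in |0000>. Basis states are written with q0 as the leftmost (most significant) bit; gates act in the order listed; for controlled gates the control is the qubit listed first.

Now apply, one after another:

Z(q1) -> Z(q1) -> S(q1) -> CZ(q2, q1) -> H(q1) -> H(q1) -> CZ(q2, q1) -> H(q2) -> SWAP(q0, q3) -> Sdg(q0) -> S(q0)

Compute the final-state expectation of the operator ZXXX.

The expectation value of ZXXX is 0. Key observation: the block from step 4 through step 7 cancels to the identity and can be dropped.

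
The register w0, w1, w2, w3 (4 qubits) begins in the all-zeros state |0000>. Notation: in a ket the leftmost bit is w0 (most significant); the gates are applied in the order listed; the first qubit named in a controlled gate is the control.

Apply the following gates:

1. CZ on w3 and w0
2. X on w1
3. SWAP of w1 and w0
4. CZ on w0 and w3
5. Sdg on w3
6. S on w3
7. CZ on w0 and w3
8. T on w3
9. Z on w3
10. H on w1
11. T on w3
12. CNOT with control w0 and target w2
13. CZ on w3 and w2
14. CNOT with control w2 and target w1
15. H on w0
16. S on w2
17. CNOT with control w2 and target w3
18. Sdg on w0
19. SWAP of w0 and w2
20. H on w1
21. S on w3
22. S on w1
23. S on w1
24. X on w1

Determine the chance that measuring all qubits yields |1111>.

Outcome |1111> occurs with probability 1/2.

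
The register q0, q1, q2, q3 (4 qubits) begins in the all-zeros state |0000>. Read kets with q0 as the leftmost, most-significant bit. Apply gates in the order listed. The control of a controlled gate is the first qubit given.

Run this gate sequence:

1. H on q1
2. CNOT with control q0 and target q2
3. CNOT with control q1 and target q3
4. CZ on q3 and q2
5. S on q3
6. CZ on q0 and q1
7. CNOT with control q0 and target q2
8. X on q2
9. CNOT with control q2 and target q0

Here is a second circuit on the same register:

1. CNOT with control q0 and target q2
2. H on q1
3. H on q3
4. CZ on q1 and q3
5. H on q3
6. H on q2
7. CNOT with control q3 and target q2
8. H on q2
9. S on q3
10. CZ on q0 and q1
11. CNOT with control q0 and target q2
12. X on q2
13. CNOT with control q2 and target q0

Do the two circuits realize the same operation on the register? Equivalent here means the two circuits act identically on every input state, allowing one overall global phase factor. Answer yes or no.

Yes, they are equivalent — the unitaries differ by at most a global phase.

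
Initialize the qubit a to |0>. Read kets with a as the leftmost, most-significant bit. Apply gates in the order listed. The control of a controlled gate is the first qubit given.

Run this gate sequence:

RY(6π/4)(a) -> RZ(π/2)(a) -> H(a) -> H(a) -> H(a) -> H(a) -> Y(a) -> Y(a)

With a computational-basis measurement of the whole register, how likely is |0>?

A full measurement returns |0> with probability 1/2. Key observation: the block from step 3 through step 6 cancels to the identity and can be dropped.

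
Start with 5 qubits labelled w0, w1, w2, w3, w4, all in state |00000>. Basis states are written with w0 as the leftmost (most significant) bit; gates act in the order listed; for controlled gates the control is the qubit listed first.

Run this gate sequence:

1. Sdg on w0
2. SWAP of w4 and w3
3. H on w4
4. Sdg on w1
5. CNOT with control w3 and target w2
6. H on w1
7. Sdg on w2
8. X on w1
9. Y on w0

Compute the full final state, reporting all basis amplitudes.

The final amplitudes are I/2 on |10000>, I/2 on |10001>, I/2 on |11000>, I/2 on |11001>, and 0 on every other basis state.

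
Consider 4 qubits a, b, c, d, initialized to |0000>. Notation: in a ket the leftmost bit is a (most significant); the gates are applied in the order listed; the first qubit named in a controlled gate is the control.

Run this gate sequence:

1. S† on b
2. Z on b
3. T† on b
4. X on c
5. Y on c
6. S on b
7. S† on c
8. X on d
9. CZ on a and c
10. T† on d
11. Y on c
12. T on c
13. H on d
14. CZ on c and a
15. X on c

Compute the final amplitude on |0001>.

The final state's coefficient on |0001> equals -sqrt(2)/2.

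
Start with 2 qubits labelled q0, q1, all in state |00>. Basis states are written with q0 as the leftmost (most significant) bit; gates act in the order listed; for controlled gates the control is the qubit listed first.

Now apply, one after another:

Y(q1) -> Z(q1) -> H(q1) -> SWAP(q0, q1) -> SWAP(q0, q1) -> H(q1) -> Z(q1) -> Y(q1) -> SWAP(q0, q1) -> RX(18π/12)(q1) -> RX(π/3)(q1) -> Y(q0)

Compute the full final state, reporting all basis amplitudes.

The resulting statevector has amplitude 0 on |00>, 0 on |01>, I*(-sqrt(6) - sqrt(2))/4 on |10>, -sqrt(2)/4 + sqrt(6)/4 on |11>. Key observation: steps 1-8 multiply out to the identity, so the circuit reduces to the remaining gates.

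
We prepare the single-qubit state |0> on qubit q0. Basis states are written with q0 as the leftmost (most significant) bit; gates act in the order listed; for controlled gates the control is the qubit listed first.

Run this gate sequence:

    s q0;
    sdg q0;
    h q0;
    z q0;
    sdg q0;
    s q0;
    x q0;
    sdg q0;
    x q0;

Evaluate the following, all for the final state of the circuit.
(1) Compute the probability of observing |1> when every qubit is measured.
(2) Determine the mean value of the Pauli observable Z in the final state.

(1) The probability of measuring |1> is 1/2.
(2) The expectation value of Z is 0.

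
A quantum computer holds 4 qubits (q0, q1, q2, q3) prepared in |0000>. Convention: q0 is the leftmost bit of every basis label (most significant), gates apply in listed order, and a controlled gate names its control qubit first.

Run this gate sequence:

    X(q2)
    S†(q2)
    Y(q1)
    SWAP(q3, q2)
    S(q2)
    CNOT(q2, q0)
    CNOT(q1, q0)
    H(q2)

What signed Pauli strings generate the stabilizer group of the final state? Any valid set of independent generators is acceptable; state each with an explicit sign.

The stabilizer group can be generated by +IIXI, -ZIII, -IZII, -IIIZ, among other valid generating sets.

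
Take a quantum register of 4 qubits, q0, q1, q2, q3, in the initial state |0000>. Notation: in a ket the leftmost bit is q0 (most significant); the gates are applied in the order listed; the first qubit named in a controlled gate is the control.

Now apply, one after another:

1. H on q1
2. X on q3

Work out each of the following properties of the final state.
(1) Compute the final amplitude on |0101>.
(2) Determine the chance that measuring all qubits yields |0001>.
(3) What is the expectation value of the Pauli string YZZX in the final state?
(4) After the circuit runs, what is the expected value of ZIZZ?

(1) The final state's coefficient on |0101> equals sqrt(2)/2.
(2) A full measurement returns |0001> with probability 1/2.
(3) The observable YZZX averages to 0.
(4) The expectation value of ZIZZ is -1.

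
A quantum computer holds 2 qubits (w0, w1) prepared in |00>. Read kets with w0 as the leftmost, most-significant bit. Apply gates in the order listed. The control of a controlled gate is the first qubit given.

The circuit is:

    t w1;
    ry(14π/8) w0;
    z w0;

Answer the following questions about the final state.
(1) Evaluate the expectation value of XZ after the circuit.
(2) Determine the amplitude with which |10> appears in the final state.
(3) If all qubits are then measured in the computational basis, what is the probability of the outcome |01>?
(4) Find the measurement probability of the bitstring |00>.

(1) The expectation value of XZ is sqrt(2)/2.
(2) The final state's coefficient on |10> equals -sqrt(2 - sqrt(2))/2.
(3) The probability of measuring |01> is 0.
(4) Outcome |00> occurs with probability sqrt(2)/4 + 1/2.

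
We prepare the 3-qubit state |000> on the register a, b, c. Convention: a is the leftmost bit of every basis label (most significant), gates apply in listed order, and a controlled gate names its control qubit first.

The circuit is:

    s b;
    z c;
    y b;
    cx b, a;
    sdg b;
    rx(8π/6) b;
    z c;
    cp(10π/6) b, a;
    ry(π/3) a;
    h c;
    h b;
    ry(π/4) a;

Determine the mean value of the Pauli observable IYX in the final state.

In the final state, IYX has expectation sqrt(3)/4.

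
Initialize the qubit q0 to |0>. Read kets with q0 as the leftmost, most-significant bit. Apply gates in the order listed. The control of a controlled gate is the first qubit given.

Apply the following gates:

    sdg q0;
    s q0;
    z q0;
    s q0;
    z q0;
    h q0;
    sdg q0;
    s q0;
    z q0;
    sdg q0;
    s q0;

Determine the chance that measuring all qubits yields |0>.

The probability of measuring |0> is 1/2.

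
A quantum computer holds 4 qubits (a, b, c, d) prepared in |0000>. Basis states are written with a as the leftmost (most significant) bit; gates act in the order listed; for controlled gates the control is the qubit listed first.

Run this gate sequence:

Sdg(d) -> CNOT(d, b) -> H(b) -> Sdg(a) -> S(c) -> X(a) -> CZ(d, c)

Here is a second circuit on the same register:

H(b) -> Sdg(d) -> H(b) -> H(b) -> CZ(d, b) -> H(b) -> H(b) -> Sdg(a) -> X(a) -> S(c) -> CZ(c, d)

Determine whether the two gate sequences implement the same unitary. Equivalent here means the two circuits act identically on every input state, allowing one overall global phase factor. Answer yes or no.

Yes: on every input state the two circuits agree up to one overall phase factor.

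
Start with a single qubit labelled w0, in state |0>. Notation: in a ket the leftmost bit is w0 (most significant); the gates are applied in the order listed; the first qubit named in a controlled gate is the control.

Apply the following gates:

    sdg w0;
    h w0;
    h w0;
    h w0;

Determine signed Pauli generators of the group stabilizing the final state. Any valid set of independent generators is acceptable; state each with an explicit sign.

One valid set of independent stabilizer generators is +X (any independent generating set of the same group is equally correct).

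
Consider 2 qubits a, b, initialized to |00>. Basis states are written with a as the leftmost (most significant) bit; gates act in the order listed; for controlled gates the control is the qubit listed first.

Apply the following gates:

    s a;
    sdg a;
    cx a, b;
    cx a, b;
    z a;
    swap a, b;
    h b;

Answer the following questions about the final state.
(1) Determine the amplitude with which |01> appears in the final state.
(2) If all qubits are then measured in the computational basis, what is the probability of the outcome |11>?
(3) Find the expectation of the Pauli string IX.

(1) |01> carries amplitude sqrt(2)/2 in the final state.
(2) The probability of measuring |11> is 0.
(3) The expectation value of IX is 1.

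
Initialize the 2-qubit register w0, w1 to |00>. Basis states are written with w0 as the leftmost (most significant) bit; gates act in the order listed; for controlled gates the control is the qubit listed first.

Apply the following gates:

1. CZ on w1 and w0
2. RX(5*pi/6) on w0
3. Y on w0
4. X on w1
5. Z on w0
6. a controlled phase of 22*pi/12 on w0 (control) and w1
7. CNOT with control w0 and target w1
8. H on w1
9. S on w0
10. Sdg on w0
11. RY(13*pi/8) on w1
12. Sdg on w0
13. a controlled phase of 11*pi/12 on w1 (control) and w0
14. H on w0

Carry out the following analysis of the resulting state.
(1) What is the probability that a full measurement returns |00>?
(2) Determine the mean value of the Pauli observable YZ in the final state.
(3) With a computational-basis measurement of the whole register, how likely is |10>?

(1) A full measurement returns |00> with probability -sqrt(3*sqrt(2) + 6)/16 + sqrt(6 - 3*sqrt(2))/32 + 1/4. Key observation: steps 9-10 multiply out to the identity, so the circuit reduces to the remaining gates.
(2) In the final state, YZ has expectation (1 - sqrt(2))*sqrt(2 - sqrt(2))/16.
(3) Outcome |10> occurs with probability -sqrt(3*sqrt(2) + 6)/16 - sqrt(6 - 3*sqrt(2))/32 + 1/4.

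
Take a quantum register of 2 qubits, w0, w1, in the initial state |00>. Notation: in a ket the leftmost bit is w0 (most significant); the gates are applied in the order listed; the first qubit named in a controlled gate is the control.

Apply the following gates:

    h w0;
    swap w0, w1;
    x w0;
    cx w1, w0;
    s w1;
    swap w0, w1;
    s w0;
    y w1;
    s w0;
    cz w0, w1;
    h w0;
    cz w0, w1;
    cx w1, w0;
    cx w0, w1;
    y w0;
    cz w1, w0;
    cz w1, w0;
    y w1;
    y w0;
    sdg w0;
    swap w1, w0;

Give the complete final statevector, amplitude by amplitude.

The resulting statevector has amplitude I/2 on |00>, I/2 on |01>, 1/2 on |10>, -1/2 on |11>.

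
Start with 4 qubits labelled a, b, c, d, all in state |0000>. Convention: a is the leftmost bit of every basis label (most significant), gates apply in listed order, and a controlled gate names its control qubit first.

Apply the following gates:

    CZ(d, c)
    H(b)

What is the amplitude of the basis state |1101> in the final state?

The amplitude on |1101> is 0.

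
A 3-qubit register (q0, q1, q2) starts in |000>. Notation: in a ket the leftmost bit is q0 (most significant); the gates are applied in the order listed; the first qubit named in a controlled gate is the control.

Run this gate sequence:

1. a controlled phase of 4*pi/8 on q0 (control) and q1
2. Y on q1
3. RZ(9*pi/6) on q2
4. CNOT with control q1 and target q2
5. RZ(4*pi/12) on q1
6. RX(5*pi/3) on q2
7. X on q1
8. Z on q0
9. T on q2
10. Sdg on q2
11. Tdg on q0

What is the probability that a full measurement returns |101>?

Outcome |101> occurs with probability 0.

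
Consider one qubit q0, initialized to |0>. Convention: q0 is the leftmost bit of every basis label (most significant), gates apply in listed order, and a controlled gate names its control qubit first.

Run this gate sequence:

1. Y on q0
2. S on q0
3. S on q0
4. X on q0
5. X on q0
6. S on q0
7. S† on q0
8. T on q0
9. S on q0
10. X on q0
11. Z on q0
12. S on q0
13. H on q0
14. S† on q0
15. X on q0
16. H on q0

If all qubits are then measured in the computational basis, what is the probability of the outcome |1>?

The probability of measuring |1> is 1/2.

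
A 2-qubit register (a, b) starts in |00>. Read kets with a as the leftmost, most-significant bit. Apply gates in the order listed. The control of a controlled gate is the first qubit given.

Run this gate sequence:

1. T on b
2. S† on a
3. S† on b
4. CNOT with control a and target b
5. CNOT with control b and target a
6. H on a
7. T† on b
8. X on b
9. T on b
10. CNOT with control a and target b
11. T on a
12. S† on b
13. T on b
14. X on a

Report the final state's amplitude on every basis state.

The resulting statevector has amplitude sqrt(2)*I/2 on |00>, 0 on |01>, 0 on |10>, sqrt(2)/2 on |11>.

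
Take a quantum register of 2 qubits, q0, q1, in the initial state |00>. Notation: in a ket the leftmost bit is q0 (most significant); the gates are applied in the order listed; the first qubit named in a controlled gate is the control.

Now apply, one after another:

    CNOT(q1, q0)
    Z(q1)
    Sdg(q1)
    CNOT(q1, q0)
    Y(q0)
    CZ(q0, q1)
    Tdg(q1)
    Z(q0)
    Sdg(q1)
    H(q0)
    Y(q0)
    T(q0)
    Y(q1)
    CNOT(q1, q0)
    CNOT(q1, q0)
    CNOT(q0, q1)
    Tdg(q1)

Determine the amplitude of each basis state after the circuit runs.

After the circuit, the state carries amplitude 0 on |00>, sqrt(2)*exp(I*pi/4)/2 on |01>, sqrt(2)*exp(3*I*pi/4)/2 on |10>, 0 on |11>. Key observation: the block from step 14 through step 15 cancels to the identity and can be dropped.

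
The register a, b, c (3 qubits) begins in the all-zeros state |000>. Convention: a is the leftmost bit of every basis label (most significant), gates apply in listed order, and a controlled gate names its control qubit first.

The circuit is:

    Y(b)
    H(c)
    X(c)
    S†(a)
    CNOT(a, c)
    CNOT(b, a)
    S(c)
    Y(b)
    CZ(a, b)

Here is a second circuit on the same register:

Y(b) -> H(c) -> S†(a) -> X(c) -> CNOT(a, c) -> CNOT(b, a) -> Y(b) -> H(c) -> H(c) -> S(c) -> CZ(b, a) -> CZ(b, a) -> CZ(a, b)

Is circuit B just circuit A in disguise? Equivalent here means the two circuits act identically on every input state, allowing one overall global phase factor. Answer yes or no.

Yes, they are equivalent — the unitaries differ by at most a global phase.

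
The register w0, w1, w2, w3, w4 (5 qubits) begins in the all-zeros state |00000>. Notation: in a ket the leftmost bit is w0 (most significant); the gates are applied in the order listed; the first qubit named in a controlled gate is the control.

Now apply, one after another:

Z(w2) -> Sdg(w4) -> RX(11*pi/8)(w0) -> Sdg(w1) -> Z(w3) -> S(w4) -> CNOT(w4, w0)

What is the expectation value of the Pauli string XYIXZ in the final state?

The observable XYIXZ averages to 0.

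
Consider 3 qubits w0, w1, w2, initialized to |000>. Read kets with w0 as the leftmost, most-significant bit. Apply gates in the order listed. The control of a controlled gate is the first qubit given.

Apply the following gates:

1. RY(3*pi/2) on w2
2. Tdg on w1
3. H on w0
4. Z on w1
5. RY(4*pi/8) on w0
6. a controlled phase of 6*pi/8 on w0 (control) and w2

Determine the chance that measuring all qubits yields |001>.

The probability of measuring |001> is 0.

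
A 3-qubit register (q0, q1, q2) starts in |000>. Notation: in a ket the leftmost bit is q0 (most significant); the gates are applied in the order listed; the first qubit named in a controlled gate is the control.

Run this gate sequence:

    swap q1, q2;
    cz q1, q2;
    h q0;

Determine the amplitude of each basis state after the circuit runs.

The resulting statevector has amplitude sqrt(2)/2 on |000>, sqrt(2)/2 on |100>, and 0 on every other basis state.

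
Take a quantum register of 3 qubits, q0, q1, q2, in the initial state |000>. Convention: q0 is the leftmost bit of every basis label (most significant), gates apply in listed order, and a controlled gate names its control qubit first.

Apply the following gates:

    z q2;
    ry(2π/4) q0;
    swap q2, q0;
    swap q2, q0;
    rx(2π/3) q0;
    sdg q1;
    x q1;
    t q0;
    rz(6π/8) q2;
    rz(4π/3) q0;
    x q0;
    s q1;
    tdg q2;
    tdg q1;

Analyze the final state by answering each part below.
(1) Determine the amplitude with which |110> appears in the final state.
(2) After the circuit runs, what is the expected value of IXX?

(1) |110> carries amplitude (-sqrt(2) + sqrt(6)*I)*exp(5*I*pi/24)/4 in the final state.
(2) The observable IXX averages to 0.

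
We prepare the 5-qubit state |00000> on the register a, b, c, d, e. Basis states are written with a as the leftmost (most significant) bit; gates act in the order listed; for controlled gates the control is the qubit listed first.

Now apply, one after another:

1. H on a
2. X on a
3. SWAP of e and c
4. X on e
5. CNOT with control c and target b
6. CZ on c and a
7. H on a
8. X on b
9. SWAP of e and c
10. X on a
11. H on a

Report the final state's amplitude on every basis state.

The resulting statevector has amplitude sqrt(2)/2 on |01100>, -sqrt(2)/2 on |11100>, and 0 on every other basis state.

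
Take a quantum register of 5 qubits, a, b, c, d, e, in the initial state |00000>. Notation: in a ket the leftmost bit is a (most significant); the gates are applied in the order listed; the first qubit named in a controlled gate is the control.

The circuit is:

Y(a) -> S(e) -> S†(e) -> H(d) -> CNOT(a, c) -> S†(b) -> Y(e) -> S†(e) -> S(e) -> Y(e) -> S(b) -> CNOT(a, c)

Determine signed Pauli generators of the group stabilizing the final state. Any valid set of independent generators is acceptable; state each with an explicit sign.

One valid set of independent stabilizer generators is +IIIXI, -ZIIII, +IZIII, +IIZII, +IIIIZ (any independent generating set of the same group is equally correct). Key observation: the block from step 5 through step 12 cancels to the identity and can be dropped.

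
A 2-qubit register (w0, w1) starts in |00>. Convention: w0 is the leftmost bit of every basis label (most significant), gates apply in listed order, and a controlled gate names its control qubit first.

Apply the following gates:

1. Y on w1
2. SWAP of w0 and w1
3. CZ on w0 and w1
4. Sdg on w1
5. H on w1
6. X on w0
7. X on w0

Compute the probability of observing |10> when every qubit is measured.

The probability of measuring |10> is 1/2. Key observation: steps 6-7 multiply out to the identity, so the circuit reduces to the remaining gates.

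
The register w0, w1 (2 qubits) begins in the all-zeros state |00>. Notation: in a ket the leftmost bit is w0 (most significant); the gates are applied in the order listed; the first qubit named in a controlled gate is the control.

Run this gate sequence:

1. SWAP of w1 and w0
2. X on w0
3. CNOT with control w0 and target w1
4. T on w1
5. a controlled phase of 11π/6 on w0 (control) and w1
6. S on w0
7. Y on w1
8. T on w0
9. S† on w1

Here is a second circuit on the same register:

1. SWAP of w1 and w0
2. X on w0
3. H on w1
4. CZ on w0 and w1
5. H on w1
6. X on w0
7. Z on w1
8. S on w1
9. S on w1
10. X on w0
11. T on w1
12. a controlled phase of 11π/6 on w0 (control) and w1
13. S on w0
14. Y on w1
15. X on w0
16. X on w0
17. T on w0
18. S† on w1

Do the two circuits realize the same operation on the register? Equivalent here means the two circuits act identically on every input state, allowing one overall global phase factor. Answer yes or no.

Yes: on every input state the two circuits agree up to one overall phase factor.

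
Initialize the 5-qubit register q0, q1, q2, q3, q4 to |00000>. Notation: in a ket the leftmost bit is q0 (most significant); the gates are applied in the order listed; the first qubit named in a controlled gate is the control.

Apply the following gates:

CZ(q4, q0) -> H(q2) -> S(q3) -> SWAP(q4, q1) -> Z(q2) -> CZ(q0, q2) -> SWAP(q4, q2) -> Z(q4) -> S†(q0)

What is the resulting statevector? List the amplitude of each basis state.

After the circuit, the state carries amplitude sqrt(2)/2 on |00000>, sqrt(2)/2 on |00001>, and 0 on every other basis state.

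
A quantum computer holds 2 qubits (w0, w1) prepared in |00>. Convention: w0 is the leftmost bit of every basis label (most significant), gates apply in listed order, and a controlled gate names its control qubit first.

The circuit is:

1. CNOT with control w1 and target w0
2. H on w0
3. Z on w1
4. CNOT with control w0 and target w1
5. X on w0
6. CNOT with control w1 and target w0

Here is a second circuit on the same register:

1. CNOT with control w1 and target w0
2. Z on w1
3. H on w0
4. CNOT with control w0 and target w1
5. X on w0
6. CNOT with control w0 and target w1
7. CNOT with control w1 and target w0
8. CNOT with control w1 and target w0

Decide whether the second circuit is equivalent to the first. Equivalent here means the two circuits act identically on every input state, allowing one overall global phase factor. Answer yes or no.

No, they are not equivalent — no single phase factor reconciles the two unitaries.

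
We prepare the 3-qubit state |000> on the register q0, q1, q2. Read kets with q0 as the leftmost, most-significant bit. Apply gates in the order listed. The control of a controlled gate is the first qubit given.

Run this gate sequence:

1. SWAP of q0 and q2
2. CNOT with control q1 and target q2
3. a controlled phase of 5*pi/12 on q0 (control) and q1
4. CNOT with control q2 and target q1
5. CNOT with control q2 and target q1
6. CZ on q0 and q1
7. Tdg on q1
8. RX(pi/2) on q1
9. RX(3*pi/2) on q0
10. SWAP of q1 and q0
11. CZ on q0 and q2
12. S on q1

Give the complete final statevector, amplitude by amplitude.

The resulting statevector has amplitude -1/2 on |000>, 0 on |001>, 1/2 on |010>, 0 on |011>, I/2 on |100>, 0 on |101>, -I/2 on |110>, 0 on |111>. Key observation: gates 4-5 undo each other exactly, leaving only the rest of the circuit to track.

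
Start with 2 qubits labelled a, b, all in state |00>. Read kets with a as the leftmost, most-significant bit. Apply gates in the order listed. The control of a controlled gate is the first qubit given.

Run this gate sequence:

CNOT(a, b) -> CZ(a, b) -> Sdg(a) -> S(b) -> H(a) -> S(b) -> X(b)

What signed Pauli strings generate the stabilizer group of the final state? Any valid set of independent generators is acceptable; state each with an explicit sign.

The stabilizer group can be generated by +XI, -IZ, among other valid generating sets.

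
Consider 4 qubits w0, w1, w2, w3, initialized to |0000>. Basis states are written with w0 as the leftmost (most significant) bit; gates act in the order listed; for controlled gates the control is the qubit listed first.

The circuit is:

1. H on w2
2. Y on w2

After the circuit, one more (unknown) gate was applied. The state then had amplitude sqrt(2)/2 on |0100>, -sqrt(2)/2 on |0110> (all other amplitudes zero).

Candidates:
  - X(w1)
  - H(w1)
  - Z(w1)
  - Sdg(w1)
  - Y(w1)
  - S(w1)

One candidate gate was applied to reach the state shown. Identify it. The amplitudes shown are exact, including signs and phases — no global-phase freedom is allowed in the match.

The applied gate was Y(w1).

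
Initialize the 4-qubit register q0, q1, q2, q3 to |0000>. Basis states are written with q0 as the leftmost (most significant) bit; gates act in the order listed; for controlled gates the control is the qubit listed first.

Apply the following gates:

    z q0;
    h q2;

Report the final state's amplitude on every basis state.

The resulting statevector has amplitude sqrt(2)/2 on |0000>, sqrt(2)/2 on |0010>, and 0 on every other basis state.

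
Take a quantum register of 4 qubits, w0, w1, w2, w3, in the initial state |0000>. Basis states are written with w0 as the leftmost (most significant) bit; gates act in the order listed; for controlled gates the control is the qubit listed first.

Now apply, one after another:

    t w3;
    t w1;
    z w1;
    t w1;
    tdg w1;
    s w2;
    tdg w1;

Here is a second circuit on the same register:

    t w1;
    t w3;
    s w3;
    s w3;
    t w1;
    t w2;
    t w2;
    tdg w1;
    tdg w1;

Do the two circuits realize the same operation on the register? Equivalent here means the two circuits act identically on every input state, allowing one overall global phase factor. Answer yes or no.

No: there is an input state on which the two circuits produce genuinely different outputs (not merely differing by a phase).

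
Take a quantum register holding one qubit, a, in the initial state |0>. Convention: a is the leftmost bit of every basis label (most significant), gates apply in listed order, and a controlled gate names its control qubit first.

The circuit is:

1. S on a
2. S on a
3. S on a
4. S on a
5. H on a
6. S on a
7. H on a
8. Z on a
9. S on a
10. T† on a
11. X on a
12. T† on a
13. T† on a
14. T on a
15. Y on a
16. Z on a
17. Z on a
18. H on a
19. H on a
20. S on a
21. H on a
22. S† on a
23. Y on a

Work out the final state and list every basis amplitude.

The resulting statevector has amplitude sqrt(2)*exp(I*pi/4)/2 on |0>, sqrt(2)*exp(I*pi/4)/2 on |1>.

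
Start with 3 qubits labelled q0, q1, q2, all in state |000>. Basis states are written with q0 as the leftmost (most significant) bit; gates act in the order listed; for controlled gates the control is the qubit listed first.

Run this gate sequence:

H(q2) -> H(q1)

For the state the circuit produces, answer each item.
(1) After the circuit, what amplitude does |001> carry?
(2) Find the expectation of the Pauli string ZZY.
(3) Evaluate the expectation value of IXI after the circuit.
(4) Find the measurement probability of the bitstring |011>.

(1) The amplitude on |001> is 1/2.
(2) In the final state, ZZY has expectation 0.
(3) The expectation value of IXI is 1.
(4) The probability of measuring |011> is 1/4.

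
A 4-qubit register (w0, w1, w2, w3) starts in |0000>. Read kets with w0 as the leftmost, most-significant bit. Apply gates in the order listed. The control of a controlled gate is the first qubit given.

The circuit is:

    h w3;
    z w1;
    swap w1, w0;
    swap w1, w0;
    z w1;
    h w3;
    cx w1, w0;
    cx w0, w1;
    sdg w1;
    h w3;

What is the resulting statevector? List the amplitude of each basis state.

The resulting statevector has amplitude sqrt(2)/2 on |0000>, sqrt(2)/2 on |0001>, and 0 on every other basis state. Key observation: the block from step 1 through step 6 cancels to the identity and can be dropped.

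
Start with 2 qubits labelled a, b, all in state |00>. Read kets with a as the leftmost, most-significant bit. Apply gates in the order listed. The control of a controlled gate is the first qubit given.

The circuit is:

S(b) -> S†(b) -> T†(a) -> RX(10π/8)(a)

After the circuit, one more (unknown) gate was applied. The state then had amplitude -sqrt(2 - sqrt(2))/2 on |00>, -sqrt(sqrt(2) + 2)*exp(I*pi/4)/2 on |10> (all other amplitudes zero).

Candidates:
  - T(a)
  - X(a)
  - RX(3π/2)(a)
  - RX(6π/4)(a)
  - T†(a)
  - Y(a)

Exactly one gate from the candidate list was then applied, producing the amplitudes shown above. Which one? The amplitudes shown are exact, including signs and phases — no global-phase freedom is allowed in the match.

It was T†(a) that produced the state shown. Key observation: gates 1-2 undo each other exactly, leaving only the rest of the circuit to track.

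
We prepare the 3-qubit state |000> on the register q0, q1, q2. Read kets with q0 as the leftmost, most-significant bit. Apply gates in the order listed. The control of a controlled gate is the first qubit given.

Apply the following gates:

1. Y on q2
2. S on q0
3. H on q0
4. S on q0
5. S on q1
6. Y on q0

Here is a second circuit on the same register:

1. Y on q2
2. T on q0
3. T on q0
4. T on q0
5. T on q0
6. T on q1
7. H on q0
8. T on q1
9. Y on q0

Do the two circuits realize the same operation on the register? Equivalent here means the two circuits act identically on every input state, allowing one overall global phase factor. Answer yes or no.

No: there is an input state on which the two circuits produce genuinely different outputs (not merely differing by a phase).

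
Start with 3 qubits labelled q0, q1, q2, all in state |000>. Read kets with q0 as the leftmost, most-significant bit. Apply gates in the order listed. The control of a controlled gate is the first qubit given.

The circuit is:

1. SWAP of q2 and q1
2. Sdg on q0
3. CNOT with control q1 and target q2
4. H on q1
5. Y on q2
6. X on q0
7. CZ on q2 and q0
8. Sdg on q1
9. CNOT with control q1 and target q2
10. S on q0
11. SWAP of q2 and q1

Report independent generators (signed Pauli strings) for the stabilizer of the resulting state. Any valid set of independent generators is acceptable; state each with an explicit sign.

The final state is stabilized by the group generated by -IXY, -ZII, -IZZ; other independent generating sets are equally valid.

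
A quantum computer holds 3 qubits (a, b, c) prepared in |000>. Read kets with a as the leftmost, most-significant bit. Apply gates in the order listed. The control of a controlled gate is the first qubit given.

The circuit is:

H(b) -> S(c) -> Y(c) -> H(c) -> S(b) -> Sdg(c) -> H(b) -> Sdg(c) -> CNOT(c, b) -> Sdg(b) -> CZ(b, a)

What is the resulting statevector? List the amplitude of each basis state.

The final amplitudes are sqrt(2)*(-1 + I)/4 on |000>, sqrt(2)*(1 + I)/4 on |001>, sqrt(2)*(1 - I)/4 on |010>, sqrt(2)*(1 + I)/4 on |011>, 0 on |100>, 0 on |101>, 0 on |110>, 0 on |111>.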